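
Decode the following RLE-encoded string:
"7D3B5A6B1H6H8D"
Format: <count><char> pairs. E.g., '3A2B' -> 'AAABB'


Expanding each <count><char> pair:
  7D -> 'DDDDDDD'
  3B -> 'BBB'
  5A -> 'AAAAA'
  6B -> 'BBBBBB'
  1H -> 'H'
  6H -> 'HHHHHH'
  8D -> 'DDDDDDDD'

Decoded = DDDDDDDBBBAAAAABBBBBBHHHHHHHDDDDDDDD


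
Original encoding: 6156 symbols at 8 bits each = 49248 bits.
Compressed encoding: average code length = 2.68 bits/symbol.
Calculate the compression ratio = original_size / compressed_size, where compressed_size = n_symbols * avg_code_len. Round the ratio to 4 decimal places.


original_size = n_symbols * orig_bits = 6156 * 8 = 49248 bits
compressed_size = n_symbols * avg_code_len = 6156 * 2.68 = 16498.08 bits
ratio = original_size / compressed_size = 49248 / 16498.08 = 2.9851

Compression ratio = 2.9851


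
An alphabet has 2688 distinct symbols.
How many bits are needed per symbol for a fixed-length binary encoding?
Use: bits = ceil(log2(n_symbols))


log2(2688) = 11.3923
Bracket: 2^11 = 2048 < 2688 <= 2^12 = 4096
So ceil(log2(2688)) = 12

bits = ceil(log2(2688)) = ceil(11.3923) = 12 bits


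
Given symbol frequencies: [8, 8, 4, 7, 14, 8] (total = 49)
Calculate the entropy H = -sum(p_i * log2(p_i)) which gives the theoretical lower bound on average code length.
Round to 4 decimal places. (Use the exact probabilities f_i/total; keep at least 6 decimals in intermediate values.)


Per-symbol terms -p_i * log2(p_i) with p_i = f_i/49:
  p = 8/49 = 0.163265: log2(p) = -2.614710, -p*log2(p) = 0.426891
  p = 8/49 = 0.163265: log2(p) = -2.614710, -p*log2(p) = 0.426891
  p = 4/49 = 0.081633: log2(p) = -3.614710, -p*log2(p) = 0.295078
  p = 7/49 = 0.142857: log2(p) = -2.807355, -p*log2(p) = 0.401051
  p = 14/49 = 0.285714: log2(p) = -1.807355, -p*log2(p) = 0.516387
  p = 8/49 = 0.163265: log2(p) = -2.614710, -p*log2(p) = 0.426891
H = 0.426891 + 0.426891 + 0.295078 + 0.401051 + 0.516387 + 0.426891 = 2.493189

H = 2.4932 bits/symbol


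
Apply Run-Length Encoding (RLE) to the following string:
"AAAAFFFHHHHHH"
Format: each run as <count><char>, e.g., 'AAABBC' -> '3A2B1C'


Scanning runs left to right:
  i=0: run of 'A' x 4 -> '4A'
  i=4: run of 'F' x 3 -> '3F'
  i=7: run of 'H' x 6 -> '6H'

RLE = 4A3F6H


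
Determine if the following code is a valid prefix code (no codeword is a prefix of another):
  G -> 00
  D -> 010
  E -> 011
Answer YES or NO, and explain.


Checking each pair (does one codeword prefix another?):
  G='00' vs D='010': no prefix
  G='00' vs E='011': no prefix
  D='010' vs G='00': no prefix
  D='010' vs E='011': no prefix
  E='011' vs G='00': no prefix
  E='011' vs D='010': no prefix
No violation found over all pairs.

YES -- this is a valid prefix code. No codeword is a prefix of any other codeword.


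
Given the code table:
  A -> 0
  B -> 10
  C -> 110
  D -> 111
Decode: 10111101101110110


Decoding:
10 -> B
111 -> D
10 -> B
110 -> C
111 -> D
0 -> A
110 -> C


Result: BDBCDAC


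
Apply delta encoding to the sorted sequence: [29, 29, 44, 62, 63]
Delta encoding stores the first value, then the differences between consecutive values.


First value: 29
Deltas:
  29 - 29 = 0
  44 - 29 = 15
  62 - 44 = 18
  63 - 62 = 1


Delta encoded: [29, 0, 15, 18, 1]


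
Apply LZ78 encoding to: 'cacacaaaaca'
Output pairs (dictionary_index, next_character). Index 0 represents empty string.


LZ78 encoding steps:
Dictionary: {0: ''}
Step 1: w='' (idx 0), next='c' -> output (0, 'c'), add 'c' as idx 1
Step 2: w='' (idx 0), next='a' -> output (0, 'a'), add 'a' as idx 2
Step 3: w='c' (idx 1), next='a' -> output (1, 'a'), add 'ca' as idx 3
Step 4: w='ca' (idx 3), next='a' -> output (3, 'a'), add 'caa' as idx 4
Step 5: w='a' (idx 2), next='a' -> output (2, 'a'), add 'aa' as idx 5
Step 6: w='ca' (idx 3), end of input -> output (3, '')


Encoded: [(0, 'c'), (0, 'a'), (1, 'a'), (3, 'a'), (2, 'a'), (3, '')]


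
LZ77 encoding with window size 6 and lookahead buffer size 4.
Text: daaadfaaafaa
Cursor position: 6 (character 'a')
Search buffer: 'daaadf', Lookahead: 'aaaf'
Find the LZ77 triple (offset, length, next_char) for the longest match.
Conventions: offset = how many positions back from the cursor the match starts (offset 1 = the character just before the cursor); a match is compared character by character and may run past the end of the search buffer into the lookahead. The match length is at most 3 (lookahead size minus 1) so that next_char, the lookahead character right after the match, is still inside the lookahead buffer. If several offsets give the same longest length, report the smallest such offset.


Try each offset into the search buffer:
  offset=1 (pos 5, char 'f'): match length 0
  offset=2 (pos 4, char 'd'): match length 0
  offset=3 (pos 3, char 'a'): match length 1
  offset=4 (pos 2, char 'a'): match length 2
  offset=5 (pos 1, char 'a'): match length 3
  offset=6 (pos 0, char 'd'): match length 0
Longest match has length 3 at offset 5.
next_char = character at position 6 + 3 = 9 -> 'f'

Best match: offset=5, length=3 (matching 'aaa' starting at position 1)
LZ77 triple: (5, 3, 'f')


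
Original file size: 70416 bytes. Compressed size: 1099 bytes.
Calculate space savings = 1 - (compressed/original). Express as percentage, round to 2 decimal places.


ratio = compressed/original = 1099/70416 = 0.015607
savings = 1 - ratio = 1 - 0.015607 = 0.984393
as a percentage: 0.984393 * 100 = 98.44%

Space savings = 1 - 1099/70416 = 98.44%


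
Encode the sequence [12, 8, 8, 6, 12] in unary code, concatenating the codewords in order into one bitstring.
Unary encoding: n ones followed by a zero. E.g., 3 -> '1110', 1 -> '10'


Encode each number as n ones followed by a terminating 0:
  12 -> 1111111111110 (13 bits)
  8 -> 111111110 (9 bits)
  8 -> 111111110 (9 bits)
  6 -> 1111110 (7 bits)
  12 -> 1111111111110 (13 bits)
Total length = 13 + 9 + 9 + 7 + 13 = 51 bits.

Unary([12, 8, 8, 6, 12]) = 111111111111011111111011111111011111101111111111110 (51 bits)


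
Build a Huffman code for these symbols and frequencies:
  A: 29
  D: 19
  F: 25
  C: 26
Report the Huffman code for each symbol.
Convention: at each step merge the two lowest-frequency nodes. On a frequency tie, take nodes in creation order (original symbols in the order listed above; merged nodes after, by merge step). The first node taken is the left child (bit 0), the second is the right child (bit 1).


Huffman tree construction:
Step 1: Merge D(19) + F(25) = 44
Step 2: Merge C(26) + A(29) = 55
Step 3: Merge (D+F)(44) + (C+A)(55) = 99
Read each symbol's code off the tree from the root (left child = 0, right child = 1).

Codes:
  A: 11 (length 2)
  D: 00 (length 2)
  F: 01 (length 2)
  C: 10 (length 2)
Average code length: 198/99 = 2.0000 bits/symbol


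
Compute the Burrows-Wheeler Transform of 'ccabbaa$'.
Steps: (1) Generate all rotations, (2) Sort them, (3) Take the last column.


Rotations (sorted):
  0: $ccabbaa -> last char: a
  1: a$ccabba -> last char: a
  2: aa$ccabb -> last char: b
  3: abbaa$cc -> last char: c
  4: baa$ccab -> last char: b
  5: bbaa$cca -> last char: a
  6: cabbaa$c -> last char: c
  7: ccabbaa$ -> last char: $


BWT = aabcbac$


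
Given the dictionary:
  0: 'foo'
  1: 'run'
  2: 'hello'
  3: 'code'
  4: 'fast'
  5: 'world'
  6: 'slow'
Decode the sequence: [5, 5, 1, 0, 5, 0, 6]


Look up each index in the dictionary:
  5 -> 'world'
  5 -> 'world'
  1 -> 'run'
  0 -> 'foo'
  5 -> 'world'
  0 -> 'foo'
  6 -> 'slow'

Decoded: "world world run foo world foo slow"


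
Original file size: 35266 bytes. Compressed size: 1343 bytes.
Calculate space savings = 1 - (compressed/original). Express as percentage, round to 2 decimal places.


ratio = compressed/original = 1343/35266 = 0.038082
savings = 1 - ratio = 1 - 0.038082 = 0.961918
as a percentage: 0.961918 * 100 = 96.19%

Space savings = 1 - 1343/35266 = 96.19%


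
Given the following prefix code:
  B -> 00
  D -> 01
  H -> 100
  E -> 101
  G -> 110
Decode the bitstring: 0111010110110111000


Decoding step by step:
Bits 01 -> D
Bits 110 -> G
Bits 101 -> E
Bits 101 -> E
Bits 101 -> E
Bits 110 -> G
Bits 00 -> B


Decoded message: DGEEEGB


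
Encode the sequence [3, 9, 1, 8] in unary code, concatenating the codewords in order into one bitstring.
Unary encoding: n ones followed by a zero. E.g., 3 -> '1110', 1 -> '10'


Encode each number as n ones followed by a terminating 0:
  3 -> 1110 (4 bits)
  9 -> 1111111110 (10 bits)
  1 -> 10 (2 bits)
  8 -> 111111110 (9 bits)
Total length = 4 + 10 + 2 + 9 = 25 bits.

Unary([3, 9, 1, 8]) = 1110111111111010111111110 (25 bits)


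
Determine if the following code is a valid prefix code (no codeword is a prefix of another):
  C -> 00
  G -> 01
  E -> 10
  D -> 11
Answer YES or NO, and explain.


Checking each pair (does one codeword prefix another?):
  C='00' vs G='01': no prefix
  C='00' vs E='10': no prefix
  C='00' vs D='11': no prefix
  G='01' vs C='00': no prefix
  G='01' vs E='10': no prefix
  G='01' vs D='11': no prefix
  E='10' vs C='00': no prefix
  E='10' vs G='01': no prefix
  E='10' vs D='11': no prefix
  D='11' vs C='00': no prefix
  D='11' vs G='01': no prefix
  D='11' vs E='10': no prefix
No violation found over all pairs.

YES -- this is a valid prefix code. No codeword is a prefix of any other codeword.


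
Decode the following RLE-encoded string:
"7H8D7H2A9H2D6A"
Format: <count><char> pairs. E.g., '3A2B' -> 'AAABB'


Expanding each <count><char> pair:
  7H -> 'HHHHHHH'
  8D -> 'DDDDDDDD'
  7H -> 'HHHHHHH'
  2A -> 'AA'
  9H -> 'HHHHHHHHH'
  2D -> 'DD'
  6A -> 'AAAAAA'

Decoded = HHHHHHHDDDDDDDDHHHHHHHAAHHHHHHHHHDDAAAAAA


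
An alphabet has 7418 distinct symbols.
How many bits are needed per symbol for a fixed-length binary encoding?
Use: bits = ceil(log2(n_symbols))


log2(7418) = 12.8568
Bracket: 2^12 = 4096 < 7418 <= 2^13 = 8192
So ceil(log2(7418)) = 13

bits = ceil(log2(7418)) = ceil(12.8568) = 13 bits


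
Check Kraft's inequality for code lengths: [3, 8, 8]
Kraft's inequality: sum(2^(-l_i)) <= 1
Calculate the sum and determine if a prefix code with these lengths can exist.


Sum = 2^(-3) + 2^(-8) + 2^(-8)
    = 0.125 + 0.00390625 + 0.00390625
    = 34/256 = 0.1328125
Since 0.1328125 <= 1, Kraft's inequality IS satisfied.
A prefix code with these lengths CAN exist.

Kraft sum = 0.1328125. Satisfied.


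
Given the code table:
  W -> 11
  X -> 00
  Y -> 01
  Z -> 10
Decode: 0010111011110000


Decoding:
00 -> X
10 -> Z
11 -> W
10 -> Z
11 -> W
11 -> W
00 -> X
00 -> X


Result: XZWZWWXX


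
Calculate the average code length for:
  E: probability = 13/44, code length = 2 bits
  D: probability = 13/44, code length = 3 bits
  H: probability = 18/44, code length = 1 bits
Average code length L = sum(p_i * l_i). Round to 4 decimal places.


Weighted contributions p_i * l_i:
  E: (13/44) * 2 = 26/44
  D: (13/44) * 3 = 39/44
  H: (18/44) * 1 = 18/44
Sum = (26 + 39 + 18)/44 = 83/44

L = 83/44 = 1.8864 bits/symbol


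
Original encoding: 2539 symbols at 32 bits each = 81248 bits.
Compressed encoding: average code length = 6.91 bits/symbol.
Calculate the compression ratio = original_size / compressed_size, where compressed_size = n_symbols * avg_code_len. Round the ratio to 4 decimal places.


original_size = n_symbols * orig_bits = 2539 * 32 = 81248 bits
compressed_size = n_symbols * avg_code_len = 2539 * 6.91 = 17544.49 bits
ratio = original_size / compressed_size = 81248 / 17544.49 = 4.631

Compression ratio = 4.631


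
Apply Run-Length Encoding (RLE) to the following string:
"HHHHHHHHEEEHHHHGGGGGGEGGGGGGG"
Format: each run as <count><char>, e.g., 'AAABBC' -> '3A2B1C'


Scanning runs left to right:
  i=0: run of 'H' x 8 -> '8H'
  i=8: run of 'E' x 3 -> '3E'
  i=11: run of 'H' x 4 -> '4H'
  i=15: run of 'G' x 6 -> '6G'
  i=21: run of 'E' x 1 -> '1E'
  i=22: run of 'G' x 7 -> '7G'

RLE = 8H3E4H6G1E7G


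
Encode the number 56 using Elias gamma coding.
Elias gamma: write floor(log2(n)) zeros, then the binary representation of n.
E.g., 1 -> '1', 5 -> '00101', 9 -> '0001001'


num_bits = floor(log2(56)) + 1 = 6
leading_zeros = num_bits - 1 = 5
binary(56) = 111000

Elias gamma(56) = '00000' + '111000' = 00000111000 (11 bits)


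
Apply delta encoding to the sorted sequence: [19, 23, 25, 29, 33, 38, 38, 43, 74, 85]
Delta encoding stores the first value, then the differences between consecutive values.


First value: 19
Deltas:
  23 - 19 = 4
  25 - 23 = 2
  29 - 25 = 4
  33 - 29 = 4
  38 - 33 = 5
  38 - 38 = 0
  43 - 38 = 5
  74 - 43 = 31
  85 - 74 = 11


Delta encoded: [19, 4, 2, 4, 4, 5, 0, 5, 31, 11]


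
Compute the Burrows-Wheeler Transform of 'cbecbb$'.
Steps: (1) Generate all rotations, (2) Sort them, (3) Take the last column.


Rotations (sorted):
  0: $cbecbb -> last char: b
  1: b$cbecb -> last char: b
  2: bb$cbec -> last char: c
  3: becbb$c -> last char: c
  4: cbb$cbe -> last char: e
  5: cbecbb$ -> last char: $
  6: ecbb$cb -> last char: b


BWT = bbcce$b


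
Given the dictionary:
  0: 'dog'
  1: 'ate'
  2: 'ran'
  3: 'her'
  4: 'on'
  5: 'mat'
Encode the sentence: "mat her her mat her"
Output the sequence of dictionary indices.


Look up each word in the dictionary:
  'mat' -> 5
  'her' -> 3
  'her' -> 3
  'mat' -> 5
  'her' -> 3

Encoded: [5, 3, 3, 5, 3]


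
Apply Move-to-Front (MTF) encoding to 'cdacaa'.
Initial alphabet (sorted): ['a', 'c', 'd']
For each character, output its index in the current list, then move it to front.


MTF encoding:
'c': index 1 in ['a', 'c', 'd'] -> ['c', 'a', 'd']
'd': index 2 in ['c', 'a', 'd'] -> ['d', 'c', 'a']
'a': index 2 in ['d', 'c', 'a'] -> ['a', 'd', 'c']
'c': index 2 in ['a', 'd', 'c'] -> ['c', 'a', 'd']
'a': index 1 in ['c', 'a', 'd'] -> ['a', 'c', 'd']
'a': index 0 in ['a', 'c', 'd'] -> ['a', 'c', 'd']


Output: [1, 2, 2, 2, 1, 0]


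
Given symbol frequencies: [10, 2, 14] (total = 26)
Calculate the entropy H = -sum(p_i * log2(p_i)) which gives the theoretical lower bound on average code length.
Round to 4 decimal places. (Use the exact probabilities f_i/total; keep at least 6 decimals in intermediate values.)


Per-symbol terms -p_i * log2(p_i) with p_i = f_i/26:
  p = 10/26 = 0.384615: log2(p) = -1.378512, -p*log2(p) = 0.530197
  p = 2/26 = 0.076923: log2(p) = -3.700440, -p*log2(p) = 0.284649
  p = 14/26 = 0.538462: log2(p) = -0.893085, -p*log2(p) = 0.480892
H = 0.530197 + 0.284649 + 0.480892 = 1.295738

H = 1.2957 bits/symbol


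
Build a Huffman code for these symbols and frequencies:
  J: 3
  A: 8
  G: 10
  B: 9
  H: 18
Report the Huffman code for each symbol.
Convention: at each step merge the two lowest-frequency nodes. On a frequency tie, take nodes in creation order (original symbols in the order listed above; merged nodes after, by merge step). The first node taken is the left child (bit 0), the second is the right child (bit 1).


Huffman tree construction:
Step 1: Merge J(3) + A(8) = 11
Step 2: Merge B(9) + G(10) = 19
Step 3: Merge (J+A)(11) + H(18) = 29
Step 4: Merge (B+G)(19) + ((J+A)+H)(29) = 48
Read each symbol's code off the tree from the root (left child = 0, right child = 1).

Codes:
  J: 100 (length 3)
  A: 101 (length 3)
  G: 01 (length 2)
  B: 00 (length 2)
  H: 11 (length 2)
Average code length: 107/48 = 2.2292 bits/symbol


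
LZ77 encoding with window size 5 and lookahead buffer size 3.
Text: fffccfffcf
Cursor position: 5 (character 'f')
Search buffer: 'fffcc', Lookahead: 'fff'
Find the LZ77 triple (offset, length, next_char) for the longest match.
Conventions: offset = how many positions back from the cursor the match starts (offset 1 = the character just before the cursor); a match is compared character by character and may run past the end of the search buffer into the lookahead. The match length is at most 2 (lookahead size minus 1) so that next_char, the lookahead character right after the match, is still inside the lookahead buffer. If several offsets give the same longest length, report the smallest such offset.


Try each offset into the search buffer:
  offset=1 (pos 4, char 'c'): match length 0
  offset=2 (pos 3, char 'c'): match length 0
  offset=3 (pos 2, char 'f'): match length 1
  offset=4 (pos 1, char 'f'): match length 2
  offset=5 (pos 0, char 'f'): match length 2
Longest match has length 2, found at offsets 4, 5; take the smallest, offset 4.
next_char = character at position 5 + 2 = 7 -> 'f'

Best match: offset=4, length=2 (matching 'ff' starting at position 1)
LZ77 triple: (4, 2, 'f')


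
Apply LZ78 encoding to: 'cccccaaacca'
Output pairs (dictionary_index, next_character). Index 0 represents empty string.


LZ78 encoding steps:
Dictionary: {0: ''}
Step 1: w='' (idx 0), next='c' -> output (0, 'c'), add 'c' as idx 1
Step 2: w='c' (idx 1), next='c' -> output (1, 'c'), add 'cc' as idx 2
Step 3: w='cc' (idx 2), next='a' -> output (2, 'a'), add 'cca' as idx 3
Step 4: w='' (idx 0), next='a' -> output (0, 'a'), add 'a' as idx 4
Step 5: w='a' (idx 4), next='c' -> output (4, 'c'), add 'ac' as idx 5
Step 6: w='c' (idx 1), next='a' -> output (1, 'a'), add 'ca' as idx 6


Encoded: [(0, 'c'), (1, 'c'), (2, 'a'), (0, 'a'), (4, 'c'), (1, 'a')]


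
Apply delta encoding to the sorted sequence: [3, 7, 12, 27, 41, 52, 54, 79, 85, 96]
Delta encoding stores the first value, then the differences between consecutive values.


First value: 3
Deltas:
  7 - 3 = 4
  12 - 7 = 5
  27 - 12 = 15
  41 - 27 = 14
  52 - 41 = 11
  54 - 52 = 2
  79 - 54 = 25
  85 - 79 = 6
  96 - 85 = 11


Delta encoded: [3, 4, 5, 15, 14, 11, 2, 25, 6, 11]


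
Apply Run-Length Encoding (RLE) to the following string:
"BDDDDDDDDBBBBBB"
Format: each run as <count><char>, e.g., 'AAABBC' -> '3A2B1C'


Scanning runs left to right:
  i=0: run of 'B' x 1 -> '1B'
  i=1: run of 'D' x 8 -> '8D'
  i=9: run of 'B' x 6 -> '6B'

RLE = 1B8D6B


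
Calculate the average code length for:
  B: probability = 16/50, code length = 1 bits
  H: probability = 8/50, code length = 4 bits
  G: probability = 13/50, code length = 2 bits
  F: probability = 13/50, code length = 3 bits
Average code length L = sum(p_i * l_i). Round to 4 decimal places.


Weighted contributions p_i * l_i:
  B: (16/50) * 1 = 16/50
  H: (8/50) * 4 = 32/50
  G: (13/50) * 2 = 26/50
  F: (13/50) * 3 = 39/50
Sum = (16 + 32 + 26 + 39)/50 = 113/50

L = 113/50 = 2.2600 bits/symbol


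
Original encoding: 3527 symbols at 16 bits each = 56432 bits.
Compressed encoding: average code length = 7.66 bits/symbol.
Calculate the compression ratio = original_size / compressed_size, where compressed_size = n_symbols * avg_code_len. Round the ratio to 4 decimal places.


original_size = n_symbols * orig_bits = 3527 * 16 = 56432 bits
compressed_size = n_symbols * avg_code_len = 3527 * 7.66 = 27016.82 bits
ratio = original_size / compressed_size = 56432 / 27016.82 = 2.0888

Compression ratio = 2.0888


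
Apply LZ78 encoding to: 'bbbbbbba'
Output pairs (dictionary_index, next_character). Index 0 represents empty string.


LZ78 encoding steps:
Dictionary: {0: ''}
Step 1: w='' (idx 0), next='b' -> output (0, 'b'), add 'b' as idx 1
Step 2: w='b' (idx 1), next='b' -> output (1, 'b'), add 'bb' as idx 2
Step 3: w='bb' (idx 2), next='b' -> output (2, 'b'), add 'bbb' as idx 3
Step 4: w='b' (idx 1), next='a' -> output (1, 'a'), add 'ba' as idx 4


Encoded: [(0, 'b'), (1, 'b'), (2, 'b'), (1, 'a')]


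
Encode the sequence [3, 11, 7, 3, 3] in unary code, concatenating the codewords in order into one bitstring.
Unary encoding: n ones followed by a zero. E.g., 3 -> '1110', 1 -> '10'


Encode each number as n ones followed by a terminating 0:
  3 -> 1110 (4 bits)
  11 -> 111111111110 (12 bits)
  7 -> 11111110 (8 bits)
  3 -> 1110 (4 bits)
  3 -> 1110 (4 bits)
Total length = 4 + 12 + 8 + 4 + 4 = 32 bits.

Unary([3, 11, 7, 3, 3]) = 11101111111111101111111011101110 (32 bits)


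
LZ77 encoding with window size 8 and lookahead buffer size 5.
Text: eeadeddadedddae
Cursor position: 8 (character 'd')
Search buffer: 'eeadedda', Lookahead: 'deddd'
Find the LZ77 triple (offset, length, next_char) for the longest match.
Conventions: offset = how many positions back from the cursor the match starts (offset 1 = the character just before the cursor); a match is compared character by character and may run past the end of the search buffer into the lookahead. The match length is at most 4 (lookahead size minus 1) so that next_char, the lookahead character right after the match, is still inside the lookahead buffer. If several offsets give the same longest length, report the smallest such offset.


Try each offset into the search buffer:
  offset=1 (pos 7, char 'a'): match length 0
  offset=2 (pos 6, char 'd'): match length 1
  offset=3 (pos 5, char 'd'): match length 1
  offset=4 (pos 4, char 'e'): match length 0
  offset=5 (pos 3, char 'd'): match length 4
  offset=6 (pos 2, char 'a'): match length 0
  offset=7 (pos 1, char 'e'): match length 0
  offset=8 (pos 0, char 'e'): match length 0
Longest match has length 4 at offset 5.
next_char = character at position 8 + 4 = 12 -> 'd'

Best match: offset=5, length=4 (matching 'dedd' starting at position 3)
LZ77 triple: (5, 4, 'd')


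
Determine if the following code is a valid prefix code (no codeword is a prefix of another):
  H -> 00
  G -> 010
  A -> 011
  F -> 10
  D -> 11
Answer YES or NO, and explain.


Checking each pair (does one codeword prefix another?):
  H='00' vs G='010': no prefix
  H='00' vs A='011': no prefix
  H='00' vs F='10': no prefix
  H='00' vs D='11': no prefix
  G='010' vs H='00': no prefix
  G='010' vs A='011': no prefix
  G='010' vs F='10': no prefix
  G='010' vs D='11': no prefix
  A='011' vs H='00': no prefix
  A='011' vs G='010': no prefix
  A='011' vs F='10': no prefix
  A='011' vs D='11': no prefix
  F='10' vs H='00': no prefix
  F='10' vs G='010': no prefix
  F='10' vs A='011': no prefix
  F='10' vs D='11': no prefix
  D='11' vs H='00': no prefix
  D='11' vs G='010': no prefix
  D='11' vs A='011': no prefix
  D='11' vs F='10': no prefix
No violation found over all pairs.

YES -- this is a valid prefix code. No codeword is a prefix of any other codeword.


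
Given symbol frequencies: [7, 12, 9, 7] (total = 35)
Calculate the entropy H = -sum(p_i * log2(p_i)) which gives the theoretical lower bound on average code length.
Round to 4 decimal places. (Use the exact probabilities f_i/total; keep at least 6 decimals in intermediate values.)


Per-symbol terms -p_i * log2(p_i) with p_i = f_i/35:
  p = 7/35 = 0.200000: log2(p) = -2.321928, -p*log2(p) = 0.464386
  p = 12/35 = 0.342857: log2(p) = -1.544321, -p*log2(p) = 0.529481
  p = 9/35 = 0.257143: log2(p) = -1.959358, -p*log2(p) = 0.503835
  p = 7/35 = 0.200000: log2(p) = -2.321928, -p*log2(p) = 0.464386
H = 0.464386 + 0.529481 + 0.503835 + 0.464386 = 1.962088

H = 1.9621 bits/symbol


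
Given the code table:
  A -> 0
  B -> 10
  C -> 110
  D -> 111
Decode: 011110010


Decoding:
0 -> A
111 -> D
10 -> B
0 -> A
10 -> B


Result: ADBAB


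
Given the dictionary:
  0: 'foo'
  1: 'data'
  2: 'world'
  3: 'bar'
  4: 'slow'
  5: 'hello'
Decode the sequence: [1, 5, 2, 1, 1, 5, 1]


Look up each index in the dictionary:
  1 -> 'data'
  5 -> 'hello'
  2 -> 'world'
  1 -> 'data'
  1 -> 'data'
  5 -> 'hello'
  1 -> 'data'

Decoded: "data hello world data data hello data"


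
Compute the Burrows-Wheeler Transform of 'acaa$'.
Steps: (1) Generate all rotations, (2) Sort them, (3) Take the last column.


Rotations (sorted):
  0: $acaa -> last char: a
  1: a$aca -> last char: a
  2: aa$ac -> last char: c
  3: acaa$ -> last char: $
  4: caa$a -> last char: a


BWT = aac$a


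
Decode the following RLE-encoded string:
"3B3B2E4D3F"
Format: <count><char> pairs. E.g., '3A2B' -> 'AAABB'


Expanding each <count><char> pair:
  3B -> 'BBB'
  3B -> 'BBB'
  2E -> 'EE'
  4D -> 'DDDD'
  3F -> 'FFF'

Decoded = BBBBBBEEDDDDFFF


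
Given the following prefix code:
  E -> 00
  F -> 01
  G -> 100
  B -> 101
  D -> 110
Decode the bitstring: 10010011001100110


Decoding step by step:
Bits 100 -> G
Bits 100 -> G
Bits 110 -> D
Bits 01 -> F
Bits 100 -> G
Bits 110 -> D


Decoded message: GGDFGD


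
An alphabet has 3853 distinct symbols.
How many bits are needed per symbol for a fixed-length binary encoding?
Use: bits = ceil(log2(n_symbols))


log2(3853) = 11.9118
Bracket: 2^11 = 2048 < 3853 <= 2^12 = 4096
So ceil(log2(3853)) = 12

bits = ceil(log2(3853)) = ceil(11.9118) = 12 bits


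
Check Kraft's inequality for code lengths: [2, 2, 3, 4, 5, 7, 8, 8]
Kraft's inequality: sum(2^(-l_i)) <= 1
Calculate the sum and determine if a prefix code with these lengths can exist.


Sum = 2^(-2) + 2^(-2) + 2^(-3) + 2^(-4) + 2^(-5) + 2^(-7) + 2^(-8) + 2^(-8)
    = 0.25 + 0.25 + 0.125 + 0.0625 + 0.03125 + 0.0078125 + 0.00390625 + 0.00390625
    = 188/256 = 0.734375
Since 0.734375 <= 1, Kraft's inequality IS satisfied.
A prefix code with these lengths CAN exist.

Kraft sum = 0.734375. Satisfied.


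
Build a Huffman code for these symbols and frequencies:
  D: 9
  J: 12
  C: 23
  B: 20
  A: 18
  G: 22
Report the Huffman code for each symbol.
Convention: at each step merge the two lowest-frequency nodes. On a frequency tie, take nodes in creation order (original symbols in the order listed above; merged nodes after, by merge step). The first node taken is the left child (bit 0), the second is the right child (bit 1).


Huffman tree construction:
Step 1: Merge D(9) + J(12) = 21
Step 2: Merge A(18) + B(20) = 38
Step 3: Merge (D+J)(21) + G(22) = 43
Step 4: Merge C(23) + (A+B)(38) = 61
Step 5: Merge ((D+J)+G)(43) + (C+(A+B))(61) = 104
Read each symbol's code off the tree from the root (left child = 0, right child = 1).

Codes:
  D: 000 (length 3)
  J: 001 (length 3)
  C: 10 (length 2)
  B: 111 (length 3)
  A: 110 (length 3)
  G: 01 (length 2)
Average code length: 267/104 = 2.5673 bits/symbol


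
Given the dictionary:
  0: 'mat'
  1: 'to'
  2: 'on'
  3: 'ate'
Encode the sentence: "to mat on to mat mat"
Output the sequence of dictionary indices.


Look up each word in the dictionary:
  'to' -> 1
  'mat' -> 0
  'on' -> 2
  'to' -> 1
  'mat' -> 0
  'mat' -> 0

Encoded: [1, 0, 2, 1, 0, 0]


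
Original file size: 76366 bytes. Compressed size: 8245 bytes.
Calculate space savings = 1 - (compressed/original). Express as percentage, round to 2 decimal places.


ratio = compressed/original = 8245/76366 = 0.107967
savings = 1 - ratio = 1 - 0.107967 = 0.892033
as a percentage: 0.892033 * 100 = 89.2%

Space savings = 1 - 8245/76366 = 89.2%


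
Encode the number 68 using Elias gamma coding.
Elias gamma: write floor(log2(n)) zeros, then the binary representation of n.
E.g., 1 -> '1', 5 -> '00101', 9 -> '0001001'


num_bits = floor(log2(68)) + 1 = 7
leading_zeros = num_bits - 1 = 6
binary(68) = 1000100

Elias gamma(68) = '000000' + '1000100' = 0000001000100 (13 bits)


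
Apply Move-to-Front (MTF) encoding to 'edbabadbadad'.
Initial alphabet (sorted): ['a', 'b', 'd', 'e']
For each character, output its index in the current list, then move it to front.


MTF encoding:
'e': index 3 in ['a', 'b', 'd', 'e'] -> ['e', 'a', 'b', 'd']
'd': index 3 in ['e', 'a', 'b', 'd'] -> ['d', 'e', 'a', 'b']
'b': index 3 in ['d', 'e', 'a', 'b'] -> ['b', 'd', 'e', 'a']
'a': index 3 in ['b', 'd', 'e', 'a'] -> ['a', 'b', 'd', 'e']
'b': index 1 in ['a', 'b', 'd', 'e'] -> ['b', 'a', 'd', 'e']
'a': index 1 in ['b', 'a', 'd', 'e'] -> ['a', 'b', 'd', 'e']
'd': index 2 in ['a', 'b', 'd', 'e'] -> ['d', 'a', 'b', 'e']
'b': index 2 in ['d', 'a', 'b', 'e'] -> ['b', 'd', 'a', 'e']
'a': index 2 in ['b', 'd', 'a', 'e'] -> ['a', 'b', 'd', 'e']
'd': index 2 in ['a', 'b', 'd', 'e'] -> ['d', 'a', 'b', 'e']
'a': index 1 in ['d', 'a', 'b', 'e'] -> ['a', 'd', 'b', 'e']
'd': index 1 in ['a', 'd', 'b', 'e'] -> ['d', 'a', 'b', 'e']


Output: [3, 3, 3, 3, 1, 1, 2, 2, 2, 2, 1, 1]


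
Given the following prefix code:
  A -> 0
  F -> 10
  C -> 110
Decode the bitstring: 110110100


Decoding step by step:
Bits 110 -> C
Bits 110 -> C
Bits 10 -> F
Bits 0 -> A


Decoded message: CCFA


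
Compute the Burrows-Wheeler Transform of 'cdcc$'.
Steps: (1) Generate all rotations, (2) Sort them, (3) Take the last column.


Rotations (sorted):
  0: $cdcc -> last char: c
  1: c$cdc -> last char: c
  2: cc$cd -> last char: d
  3: cdcc$ -> last char: $
  4: dcc$c -> last char: c


BWT = ccd$c


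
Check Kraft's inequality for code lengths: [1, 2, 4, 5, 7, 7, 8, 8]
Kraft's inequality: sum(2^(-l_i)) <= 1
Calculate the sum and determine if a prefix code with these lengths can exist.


Sum = 2^(-1) + 2^(-2) + 2^(-4) + 2^(-5) + 2^(-7) + 2^(-7) + 2^(-8) + 2^(-8)
    = 0.5 + 0.25 + 0.0625 + 0.03125 + 0.0078125 + 0.0078125 + 0.00390625 + 0.00390625
    = 222/256 = 0.8671875
Since 0.8671875 <= 1, Kraft's inequality IS satisfied.
A prefix code with these lengths CAN exist.

Kraft sum = 0.8671875. Satisfied.


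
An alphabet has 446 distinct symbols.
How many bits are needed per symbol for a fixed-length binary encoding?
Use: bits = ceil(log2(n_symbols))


log2(446) = 8.8009
Bracket: 2^8 = 256 < 446 <= 2^9 = 512
So ceil(log2(446)) = 9

bits = ceil(log2(446)) = ceil(8.8009) = 9 bits


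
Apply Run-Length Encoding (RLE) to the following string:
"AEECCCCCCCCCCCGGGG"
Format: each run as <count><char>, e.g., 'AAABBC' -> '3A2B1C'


Scanning runs left to right:
  i=0: run of 'A' x 1 -> '1A'
  i=1: run of 'E' x 2 -> '2E'
  i=3: run of 'C' x 11 -> '11C'
  i=14: run of 'G' x 4 -> '4G'

RLE = 1A2E11C4G


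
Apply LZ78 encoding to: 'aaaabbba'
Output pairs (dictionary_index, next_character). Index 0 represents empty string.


LZ78 encoding steps:
Dictionary: {0: ''}
Step 1: w='' (idx 0), next='a' -> output (0, 'a'), add 'a' as idx 1
Step 2: w='a' (idx 1), next='a' -> output (1, 'a'), add 'aa' as idx 2
Step 3: w='a' (idx 1), next='b' -> output (1, 'b'), add 'ab' as idx 3
Step 4: w='' (idx 0), next='b' -> output (0, 'b'), add 'b' as idx 4
Step 5: w='b' (idx 4), next='a' -> output (4, 'a'), add 'ba' as idx 5


Encoded: [(0, 'a'), (1, 'a'), (1, 'b'), (0, 'b'), (4, 'a')]


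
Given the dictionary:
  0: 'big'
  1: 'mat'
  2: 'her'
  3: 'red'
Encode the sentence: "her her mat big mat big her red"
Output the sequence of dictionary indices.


Look up each word in the dictionary:
  'her' -> 2
  'her' -> 2
  'mat' -> 1
  'big' -> 0
  'mat' -> 1
  'big' -> 0
  'her' -> 2
  'red' -> 3

Encoded: [2, 2, 1, 0, 1, 0, 2, 3]


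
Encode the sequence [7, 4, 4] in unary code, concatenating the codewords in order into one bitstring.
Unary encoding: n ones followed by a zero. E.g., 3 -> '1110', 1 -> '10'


Encode each number as n ones followed by a terminating 0:
  7 -> 11111110 (8 bits)
  4 -> 11110 (5 bits)
  4 -> 11110 (5 bits)
Total length = 8 + 5 + 5 = 18 bits.

Unary([7, 4, 4]) = 111111101111011110 (18 bits)


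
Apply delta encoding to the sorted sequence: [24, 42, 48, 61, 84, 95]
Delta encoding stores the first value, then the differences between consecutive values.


First value: 24
Deltas:
  42 - 24 = 18
  48 - 42 = 6
  61 - 48 = 13
  84 - 61 = 23
  95 - 84 = 11


Delta encoded: [24, 18, 6, 13, 23, 11]


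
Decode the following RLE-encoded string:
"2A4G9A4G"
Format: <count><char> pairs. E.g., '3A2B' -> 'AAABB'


Expanding each <count><char> pair:
  2A -> 'AA'
  4G -> 'GGGG'
  9A -> 'AAAAAAAAA'
  4G -> 'GGGG'

Decoded = AAGGGGAAAAAAAAAGGGG


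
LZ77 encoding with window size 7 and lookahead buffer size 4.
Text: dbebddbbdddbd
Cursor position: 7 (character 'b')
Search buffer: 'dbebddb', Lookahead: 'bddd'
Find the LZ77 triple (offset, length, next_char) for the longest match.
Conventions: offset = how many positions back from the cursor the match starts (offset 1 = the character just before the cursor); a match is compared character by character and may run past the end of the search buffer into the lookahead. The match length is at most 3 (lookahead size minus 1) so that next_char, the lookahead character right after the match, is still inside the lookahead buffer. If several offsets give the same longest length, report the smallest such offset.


Try each offset into the search buffer:
  offset=1 (pos 6, char 'b'): match length 1
  offset=2 (pos 5, char 'd'): match length 0
  offset=3 (pos 4, char 'd'): match length 0
  offset=4 (pos 3, char 'b'): match length 3
  offset=5 (pos 2, char 'e'): match length 0
  offset=6 (pos 1, char 'b'): match length 1
  offset=7 (pos 0, char 'd'): match length 0
Longest match has length 3 at offset 4.
next_char = character at position 7 + 3 = 10 -> 'd'

Best match: offset=4, length=3 (matching 'bdd' starting at position 3)
LZ77 triple: (4, 3, 'd')


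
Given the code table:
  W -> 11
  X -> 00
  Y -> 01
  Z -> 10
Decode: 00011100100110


Decoding:
00 -> X
01 -> Y
11 -> W
00 -> X
10 -> Z
01 -> Y
10 -> Z


Result: XYWXZYZ


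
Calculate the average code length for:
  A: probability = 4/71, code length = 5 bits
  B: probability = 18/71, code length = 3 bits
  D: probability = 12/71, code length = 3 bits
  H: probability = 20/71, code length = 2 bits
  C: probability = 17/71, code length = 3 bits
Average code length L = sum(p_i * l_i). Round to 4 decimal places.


Weighted contributions p_i * l_i:
  A: (4/71) * 5 = 20/71
  B: (18/71) * 3 = 54/71
  D: (12/71) * 3 = 36/71
  H: (20/71) * 2 = 40/71
  C: (17/71) * 3 = 51/71
Sum = (20 + 54 + 36 + 40 + 51)/71 = 201/71

L = 201/71 = 2.8310 bits/symbol


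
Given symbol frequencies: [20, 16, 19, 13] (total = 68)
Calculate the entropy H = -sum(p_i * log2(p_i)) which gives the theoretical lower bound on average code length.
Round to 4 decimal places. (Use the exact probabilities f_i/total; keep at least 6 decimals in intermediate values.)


Per-symbol terms -p_i * log2(p_i) with p_i = f_i/68:
  p = 20/68 = 0.294118: log2(p) = -1.765535, -p*log2(p) = 0.519275
  p = 16/68 = 0.235294: log2(p) = -2.087463, -p*log2(p) = 0.491168
  p = 19/68 = 0.279412: log2(p) = -1.839535, -p*log2(p) = 0.513988
  p = 13/68 = 0.191176: log2(p) = -2.387023, -p*log2(p) = 0.456343
H = 0.519275 + 0.491168 + 0.513988 + 0.456343 = 1.980774

H = 1.9808 bits/symbol


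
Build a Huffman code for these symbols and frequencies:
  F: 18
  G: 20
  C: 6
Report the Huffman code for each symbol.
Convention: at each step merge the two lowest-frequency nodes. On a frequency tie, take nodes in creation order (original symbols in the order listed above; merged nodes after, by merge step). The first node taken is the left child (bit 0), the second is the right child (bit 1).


Huffman tree construction:
Step 1: Merge C(6) + F(18) = 24
Step 2: Merge G(20) + (C+F)(24) = 44
Read each symbol's code off the tree from the root (left child = 0, right child = 1).

Codes:
  F: 11 (length 2)
  G: 0 (length 1)
  C: 10 (length 2)
Average code length: 68/44 = 1.5455 bits/symbol


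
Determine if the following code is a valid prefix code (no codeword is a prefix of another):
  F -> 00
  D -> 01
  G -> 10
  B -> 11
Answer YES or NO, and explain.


Checking each pair (does one codeword prefix another?):
  F='00' vs D='01': no prefix
  F='00' vs G='10': no prefix
  F='00' vs B='11': no prefix
  D='01' vs F='00': no prefix
  D='01' vs G='10': no prefix
  D='01' vs B='11': no prefix
  G='10' vs F='00': no prefix
  G='10' vs D='01': no prefix
  G='10' vs B='11': no prefix
  B='11' vs F='00': no prefix
  B='11' vs D='01': no prefix
  B='11' vs G='10': no prefix
No violation found over all pairs.

YES -- this is a valid prefix code. No codeword is a prefix of any other codeword.


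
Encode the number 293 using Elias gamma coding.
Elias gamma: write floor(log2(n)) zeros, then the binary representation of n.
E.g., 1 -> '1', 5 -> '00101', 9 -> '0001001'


num_bits = floor(log2(293)) + 1 = 9
leading_zeros = num_bits - 1 = 8
binary(293) = 100100101

Elias gamma(293) = '00000000' + '100100101' = 00000000100100101 (17 bits)


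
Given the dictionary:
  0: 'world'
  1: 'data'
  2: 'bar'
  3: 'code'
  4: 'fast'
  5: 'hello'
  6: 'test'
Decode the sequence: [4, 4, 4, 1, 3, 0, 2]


Look up each index in the dictionary:
  4 -> 'fast'
  4 -> 'fast'
  4 -> 'fast'
  1 -> 'data'
  3 -> 'code'
  0 -> 'world'
  2 -> 'bar'

Decoded: "fast fast fast data code world bar"


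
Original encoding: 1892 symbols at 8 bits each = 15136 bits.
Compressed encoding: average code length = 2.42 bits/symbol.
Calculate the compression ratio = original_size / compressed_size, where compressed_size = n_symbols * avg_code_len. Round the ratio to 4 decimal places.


original_size = n_symbols * orig_bits = 1892 * 8 = 15136 bits
compressed_size = n_symbols * avg_code_len = 1892 * 2.42 = 4578.64 bits
ratio = original_size / compressed_size = 15136 / 4578.64 = 3.3058

Compression ratio = 3.3058


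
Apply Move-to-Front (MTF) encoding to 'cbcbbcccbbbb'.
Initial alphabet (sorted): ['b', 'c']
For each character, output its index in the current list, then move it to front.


MTF encoding:
'c': index 1 in ['b', 'c'] -> ['c', 'b']
'b': index 1 in ['c', 'b'] -> ['b', 'c']
'c': index 1 in ['b', 'c'] -> ['c', 'b']
'b': index 1 in ['c', 'b'] -> ['b', 'c']
'b': index 0 in ['b', 'c'] -> ['b', 'c']
'c': index 1 in ['b', 'c'] -> ['c', 'b']
'c': index 0 in ['c', 'b'] -> ['c', 'b']
'c': index 0 in ['c', 'b'] -> ['c', 'b']
'b': index 1 in ['c', 'b'] -> ['b', 'c']
'b': index 0 in ['b', 'c'] -> ['b', 'c']
'b': index 0 in ['b', 'c'] -> ['b', 'c']
'b': index 0 in ['b', 'c'] -> ['b', 'c']


Output: [1, 1, 1, 1, 0, 1, 0, 0, 1, 0, 0, 0]


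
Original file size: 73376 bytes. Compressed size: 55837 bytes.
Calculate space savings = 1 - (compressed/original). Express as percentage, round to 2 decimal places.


ratio = compressed/original = 55837/73376 = 0.760971
savings = 1 - ratio = 1 - 0.760971 = 0.239029
as a percentage: 0.239029 * 100 = 23.9%

Space savings = 1 - 55837/73376 = 23.9%


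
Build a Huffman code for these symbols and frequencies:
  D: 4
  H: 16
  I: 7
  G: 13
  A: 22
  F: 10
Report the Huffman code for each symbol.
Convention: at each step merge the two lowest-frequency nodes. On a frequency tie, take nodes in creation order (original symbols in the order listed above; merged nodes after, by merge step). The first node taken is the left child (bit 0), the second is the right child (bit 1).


Huffman tree construction:
Step 1: Merge D(4) + I(7) = 11
Step 2: Merge F(10) + (D+I)(11) = 21
Step 3: Merge G(13) + H(16) = 29
Step 4: Merge (F+(D+I))(21) + A(22) = 43
Step 5: Merge (G+H)(29) + ((F+(D+I))+A)(43) = 72
Read each symbol's code off the tree from the root (left child = 0, right child = 1).

Codes:
  D: 1010 (length 4)
  H: 01 (length 2)
  I: 1011 (length 4)
  G: 00 (length 2)
  A: 11 (length 2)
  F: 100 (length 3)
Average code length: 176/72 = 2.4444 bits/symbol


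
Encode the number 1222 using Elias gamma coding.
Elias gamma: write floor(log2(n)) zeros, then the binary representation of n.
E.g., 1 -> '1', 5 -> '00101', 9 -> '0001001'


num_bits = floor(log2(1222)) + 1 = 11
leading_zeros = num_bits - 1 = 10
binary(1222) = 10011000110

Elias gamma(1222) = '0000000000' + '10011000110' = 000000000010011000110 (21 bits)


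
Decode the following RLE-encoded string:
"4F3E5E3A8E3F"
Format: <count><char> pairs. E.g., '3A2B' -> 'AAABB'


Expanding each <count><char> pair:
  4F -> 'FFFF'
  3E -> 'EEE'
  5E -> 'EEEEE'
  3A -> 'AAA'
  8E -> 'EEEEEEEE'
  3F -> 'FFF'

Decoded = FFFFEEEEEEEEAAAEEEEEEEEFFF


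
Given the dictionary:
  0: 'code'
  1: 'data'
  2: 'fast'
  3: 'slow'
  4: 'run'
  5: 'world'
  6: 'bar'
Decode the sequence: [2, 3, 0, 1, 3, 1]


Look up each index in the dictionary:
  2 -> 'fast'
  3 -> 'slow'
  0 -> 'code'
  1 -> 'data'
  3 -> 'slow'
  1 -> 'data'

Decoded: "fast slow code data slow data"


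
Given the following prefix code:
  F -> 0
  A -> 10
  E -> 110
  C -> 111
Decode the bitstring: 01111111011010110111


Decoding step by step:
Bits 0 -> F
Bits 111 -> C
Bits 111 -> C
Bits 10 -> A
Bits 110 -> E
Bits 10 -> A
Bits 110 -> E
Bits 111 -> C


Decoded message: FCCAEAEC


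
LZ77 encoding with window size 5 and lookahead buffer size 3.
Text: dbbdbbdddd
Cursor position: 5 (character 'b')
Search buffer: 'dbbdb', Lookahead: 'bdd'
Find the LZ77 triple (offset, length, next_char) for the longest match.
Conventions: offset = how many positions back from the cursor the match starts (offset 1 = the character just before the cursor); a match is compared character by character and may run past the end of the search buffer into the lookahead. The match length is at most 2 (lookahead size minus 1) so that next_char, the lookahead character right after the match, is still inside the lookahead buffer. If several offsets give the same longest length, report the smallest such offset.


Try each offset into the search buffer:
  offset=1 (pos 4, char 'b'): match length 1
  offset=2 (pos 3, char 'd'): match length 0
  offset=3 (pos 2, char 'b'): match length 2
  offset=4 (pos 1, char 'b'): match length 1
  offset=5 (pos 0, char 'd'): match length 0
Longest match has length 2 at offset 3.
next_char = character at position 5 + 2 = 7 -> 'd'

Best match: offset=3, length=2 (matching 'bd' starting at position 2)
LZ77 triple: (3, 2, 'd')
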